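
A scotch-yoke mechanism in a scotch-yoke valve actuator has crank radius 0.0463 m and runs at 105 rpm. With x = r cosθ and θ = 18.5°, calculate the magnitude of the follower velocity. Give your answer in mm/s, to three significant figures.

ω = 11 rad/s (from 105 rpm).
x = r cosθ ⇒ ẋ = −rω sinθ.
|v| = rω|sinθ| = 0.0463·11·|sin 18.5°| = 0.16154 m/s = 161.54 mm/s.

162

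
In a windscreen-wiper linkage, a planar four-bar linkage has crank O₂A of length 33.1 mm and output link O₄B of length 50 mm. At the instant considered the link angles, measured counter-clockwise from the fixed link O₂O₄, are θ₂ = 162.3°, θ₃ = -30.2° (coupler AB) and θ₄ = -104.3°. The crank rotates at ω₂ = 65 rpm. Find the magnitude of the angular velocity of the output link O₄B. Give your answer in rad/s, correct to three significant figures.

1.01

ω₂ = 6.807 rad/s (from 65 rpm).
Differentiating the loop-closure r₂e^{iθ₂}+r₃e^{iθ₃}=r₁+r₄e^{iθ₄} gives r₂ω₂e^{iθ₂}+r₃ω₃e^{iθ₃}=r₄ω₄e^{iθ₄}.
Eliminating the other unknown: ω₄ = r₂ω₂ sin(θ₂−θ₃) / [r₄ sin(θ₄−θ₃)].
Numerator sine = -0.21644; denominator sine = -0.96174.
Result = 0.0331·6.807·(-0.21644) / (0.05·(-0.96174)) = +1.0141 rad/s; magnitude 1.0141 rad/s.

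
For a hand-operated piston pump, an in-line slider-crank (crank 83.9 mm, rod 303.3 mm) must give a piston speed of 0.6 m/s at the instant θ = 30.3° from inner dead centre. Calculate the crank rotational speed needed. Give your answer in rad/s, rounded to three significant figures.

For an in-line slider-crank, |v_piston| = rω|sinθ|·[1 + r cosθ/√(L² − r² sin²θ)].
With r = 0.0839 m, L = 0.3033 m, θ = 30.3°: the bracketed kinematic factor |dx/dθ| = 0.05254 m.
ω = v/|dx/dθ| = 0.6/0.05254 = 11.42 rad/s.

11.4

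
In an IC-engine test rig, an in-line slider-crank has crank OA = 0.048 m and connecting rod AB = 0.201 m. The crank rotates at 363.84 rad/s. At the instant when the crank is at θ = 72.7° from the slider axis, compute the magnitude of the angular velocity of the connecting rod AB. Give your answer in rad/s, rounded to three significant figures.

ω = 363.8 rad/s
The rod makes angle φ with the slider axis where L sinφ = r sinθ; differentiating, L cosφ·φ̇ = r ω cosθ.
L cosφ = √(L² − r² sin²θ) = 0.19571 m.
|ω_rod| = r ω |cosθ| / √(L² − r² sin²θ) = 0.048·363.8·0.29737/0.19571 = 26.537 rad/s.

26.5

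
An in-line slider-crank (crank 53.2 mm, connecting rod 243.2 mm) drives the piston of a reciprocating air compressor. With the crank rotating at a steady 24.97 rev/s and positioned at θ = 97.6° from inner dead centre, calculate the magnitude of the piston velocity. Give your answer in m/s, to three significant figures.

ω = 2π·25 = 156.9 rad/s
For an in-line slider-crank, x = r cosθ + √(L² − r² sin²θ), so v = −rω sinθ·[1 + r cosθ/√(L² − r² sin²θ)].
With r = 0.0532 m, L = 0.2432 m, θ = 97.6°: √(L² − r² sin²θ) = 0.23741 m.
v = −0.0532·156.9·0.99122·[1 + 0.0532·-0.13226/0.23741] = -8.0281 m/s.
|v| = 8.0281 m/s.

8.03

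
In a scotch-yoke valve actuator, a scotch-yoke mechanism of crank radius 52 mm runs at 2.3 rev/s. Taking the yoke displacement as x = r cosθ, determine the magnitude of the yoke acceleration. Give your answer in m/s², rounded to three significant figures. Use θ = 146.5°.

9.06

ω = 14.45 rad/s (from 2.3 rev/s).
x = r cosθ ⇒ ẍ = −rω² cosθ (ω constant).
|a| = rω²|cosθ| = 0.052·(14.45)²·|cos 146.5°| = 9.0558 m/s².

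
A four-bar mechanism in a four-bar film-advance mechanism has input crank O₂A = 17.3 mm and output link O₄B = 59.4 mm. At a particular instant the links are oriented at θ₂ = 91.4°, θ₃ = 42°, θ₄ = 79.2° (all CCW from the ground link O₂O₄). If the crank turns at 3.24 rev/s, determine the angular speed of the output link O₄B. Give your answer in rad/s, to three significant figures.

ω₂ = 20.36 rad/s (from 3.24 rev/s).
Differentiating the loop-closure r₂e^{iθ₂}+r₃e^{iθ₃}=r₁+r₄e^{iθ₄} gives r₂ω₂e^{iθ₂}+r₃ω₃e^{iθ₃}=r₄ω₄e^{iθ₄}.
Eliminating the other unknown: ω₄ = r₂ω₂ sin(θ₂−θ₃) / [r₄ sin(θ₄−θ₃)].
Numerator sine = +0.75927; denominator sine = +0.60460.
Result = 0.0173·20.36·(+0.75927) / (0.0594·(+0.60460)) = +7.4458 rad/s; magnitude 7.4458 rad/s.

7.45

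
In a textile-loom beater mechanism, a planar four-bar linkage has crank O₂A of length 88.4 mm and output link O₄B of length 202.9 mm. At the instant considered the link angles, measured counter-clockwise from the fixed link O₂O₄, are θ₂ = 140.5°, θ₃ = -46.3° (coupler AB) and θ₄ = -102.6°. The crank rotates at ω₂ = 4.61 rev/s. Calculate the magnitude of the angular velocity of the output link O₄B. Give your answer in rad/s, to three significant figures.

1.80

ω₂ = 28.97 rad/s (from 4.61 rev/s).
Differentiating the loop-closure r₂e^{iθ₂}+r₃e^{iθ₃}=r₁+r₄e^{iθ₄} gives r₂ω₂e^{iθ₂}+r₃ω₃e^{iθ₃}=r₄ω₄e^{iθ₄}.
Eliminating the other unknown: ω₄ = r₂ω₂ sin(θ₂−θ₃) / [r₄ sin(θ₄−θ₃)].
Numerator sine = -0.11840; denominator sine = -0.83195.
Result = 0.0884·28.97·(-0.11840) / (0.2029·(-0.83195)) = +1.796 rad/s; magnitude 1.796 rad/s.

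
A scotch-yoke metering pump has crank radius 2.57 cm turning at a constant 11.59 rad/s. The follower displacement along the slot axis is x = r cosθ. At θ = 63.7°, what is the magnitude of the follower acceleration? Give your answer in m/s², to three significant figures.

1.53

ω = 11.59 rad/s
x = r cosθ ⇒ ẍ = −rω² cosθ (ω constant).
|a| = rω²|cosθ| = 0.0257·(11.59)²·|cos 63.7°| = 1.5296 m/s².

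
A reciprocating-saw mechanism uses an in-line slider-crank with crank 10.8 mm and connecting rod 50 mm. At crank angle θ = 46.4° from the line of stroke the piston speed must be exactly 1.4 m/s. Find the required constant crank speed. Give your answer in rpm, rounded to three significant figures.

1490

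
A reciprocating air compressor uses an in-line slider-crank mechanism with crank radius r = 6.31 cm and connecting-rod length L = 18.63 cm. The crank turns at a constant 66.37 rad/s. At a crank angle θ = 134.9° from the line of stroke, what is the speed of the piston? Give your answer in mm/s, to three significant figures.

ω = 66.37 rad/s
For an in-line slider-crank, x = r cosθ + √(L² − r² sin²θ), so v = −rω sinθ·[1 + r cosθ/√(L² − r² sin²θ)].
With r = 0.0631 m, L = 0.1863 m, θ = 134.9°: √(L² − r² sin²θ) = 0.18086 m.
v = −0.0631·66.37·0.70834·[1 + 0.0631·-0.70587/0.18086] = -2.2359 m/s.
|v| = 2.2359 m/s = 2235.9 mm/s.

2240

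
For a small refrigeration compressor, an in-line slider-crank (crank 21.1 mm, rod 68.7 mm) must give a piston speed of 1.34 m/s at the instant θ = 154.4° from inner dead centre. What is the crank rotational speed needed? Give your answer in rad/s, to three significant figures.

204

For an in-line slider-crank, |v_piston| = rω|sinθ|·[1 + r cosθ/√(L² − r² sin²θ)].
With r = 0.0211 m, L = 0.0687 m, θ = 154.4°: the bracketed kinematic factor |dx/dθ| = 0.0065692 m.
ω = v/|dx/dθ| = 1.34/0.0065692 = 203.98 rad/s.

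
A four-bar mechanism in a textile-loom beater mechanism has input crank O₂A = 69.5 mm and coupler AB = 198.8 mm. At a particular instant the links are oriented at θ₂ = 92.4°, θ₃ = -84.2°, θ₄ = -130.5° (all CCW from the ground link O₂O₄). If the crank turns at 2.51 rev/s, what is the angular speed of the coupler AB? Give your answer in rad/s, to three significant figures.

5.19

ω₂ = 15.77 rad/s (from 2.51 rev/s).
Differentiating the loop-closure r₂e^{iθ₂}+r₃e^{iθ₃}=r₁+r₄e^{iθ₄} gives r₂ω₂e^{iθ₂}+r₃ω₃e^{iθ₃}=r₄ω₄e^{iθ₄}.
Eliminating the other unknown: ω₃ = r₂ω₂ sin(θ₄−θ₂) / [r₃ sin(θ₃−θ₄)].
Numerator sine = +0.68072; denominator sine = +0.72297.
Result = 0.0695·15.77·(+0.68072) / (0.1988·(+0.72297)) = +5.1913 rad/s; magnitude 5.1913 rad/s.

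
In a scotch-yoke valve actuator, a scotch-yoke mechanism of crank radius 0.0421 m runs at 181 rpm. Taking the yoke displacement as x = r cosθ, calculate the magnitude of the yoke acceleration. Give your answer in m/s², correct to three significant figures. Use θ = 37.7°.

ω = 18.95 rad/s (from 181 rpm).
x = r cosθ ⇒ ẍ = −rω² cosθ (ω constant).
|a| = rω²|cosθ| = 0.0421·(18.95)²·|cos 37.7°| = 11.967 m/s².

12.0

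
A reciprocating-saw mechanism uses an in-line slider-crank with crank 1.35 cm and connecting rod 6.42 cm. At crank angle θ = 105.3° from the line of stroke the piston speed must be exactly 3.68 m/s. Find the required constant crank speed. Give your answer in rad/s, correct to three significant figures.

300

For an in-line slider-crank, |v_piston| = rω|sinθ|·[1 + r cosθ/√(L² − r² sin²θ)].
With r = 0.0135 m, L = 0.0642 m, θ = 105.3°: the bracketed kinematic factor |dx/dθ| = 0.012284 m.
ω = v/|dx/dθ| = 3.68/0.012284 = 299.59 rad/s.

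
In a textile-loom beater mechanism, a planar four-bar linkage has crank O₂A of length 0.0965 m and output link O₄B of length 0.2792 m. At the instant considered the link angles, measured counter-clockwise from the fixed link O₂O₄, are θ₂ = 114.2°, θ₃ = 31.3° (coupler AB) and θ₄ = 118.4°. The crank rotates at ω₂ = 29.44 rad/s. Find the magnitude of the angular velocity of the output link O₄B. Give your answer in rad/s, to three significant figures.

10.1

ω₂ = 29.44 rad/s
Differentiating the loop-closure r₂e^{iθ₂}+r₃e^{iθ₃}=r₁+r₄e^{iθ₄} gives r₂ω₂e^{iθ₂}+r₃ω₃e^{iθ₃}=r₄ω₄e^{iθ₄}.
Eliminating the other unknown: ω₄ = r₂ω₂ sin(θ₂−θ₃) / [r₄ sin(θ₄−θ₃)].
Numerator sine = +0.99233; denominator sine = +0.99872.
Result = 0.0965·29.44·(+0.99233) / (0.2792·(+0.99872)) = +10.11 rad/s; magnitude 10.11 rad/s.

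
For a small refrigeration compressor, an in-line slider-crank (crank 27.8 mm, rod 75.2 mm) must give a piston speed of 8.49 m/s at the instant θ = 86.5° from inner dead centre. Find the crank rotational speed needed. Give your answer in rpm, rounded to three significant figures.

For an in-line slider-crank, |v_piston| = rω|sinθ|·[1 + r cosθ/√(L² − r² sin²θ)].
With r = 0.0278 m, L = 0.0752 m, θ = 86.5°: the bracketed kinematic factor |dx/dθ| = 0.028422 m.
ω = v/|dx/dθ| = 8.49/0.028422 = 298.71 rad/s.
N = 60ω/(2π) = 2852.5 rpm.

2850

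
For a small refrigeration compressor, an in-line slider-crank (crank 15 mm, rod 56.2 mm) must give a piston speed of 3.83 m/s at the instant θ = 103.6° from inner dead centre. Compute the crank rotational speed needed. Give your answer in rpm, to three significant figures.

2680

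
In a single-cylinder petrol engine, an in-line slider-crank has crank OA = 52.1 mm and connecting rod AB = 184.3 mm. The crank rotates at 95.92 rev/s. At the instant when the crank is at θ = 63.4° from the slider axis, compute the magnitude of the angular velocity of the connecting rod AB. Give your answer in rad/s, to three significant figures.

78.8

ω = 602.7 rad/s (converted from 95.92 rev/s).
The rod makes angle φ with the slider axis where L sinφ = r sinθ; differentiating, L cosφ·φ̇ = r ω cosθ.
L cosφ = √(L² − r² sin²θ) = 0.17832 m.
|ω_rod| = r ω |cosθ| / √(L² − r² sin²θ) = 0.0521·602.7·0.44776/0.17832 = 78.847 rad/s.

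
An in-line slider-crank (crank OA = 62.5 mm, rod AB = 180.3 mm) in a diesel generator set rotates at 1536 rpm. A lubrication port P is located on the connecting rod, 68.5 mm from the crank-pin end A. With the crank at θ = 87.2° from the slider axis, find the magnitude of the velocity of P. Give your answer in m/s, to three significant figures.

ω = 160.8 rad/s.  Crank-pin speed |V_A| = rω = 10.053 m/s, perpendicular to OA.
Rod angle: sinφ = −(r/L) sinθ ⇒ φ = -20.257°; ω_rod = −rω cosθ/√(L²−r²sin²θ) = -2.9033 rad/s.
V_P = V_A + ω_rod × AP, with AP = 0.0685 m along the rod.
Components: V_Px = −rω sinθ − a·ω_rod·sinφ = -10.11 m/s;  V_Py = rω cosθ + a·ω_rod·cosφ = +0.30451 m/s.
|V_P| = √(V_Px² + V_Py²) = 10.115 m/s.

10.1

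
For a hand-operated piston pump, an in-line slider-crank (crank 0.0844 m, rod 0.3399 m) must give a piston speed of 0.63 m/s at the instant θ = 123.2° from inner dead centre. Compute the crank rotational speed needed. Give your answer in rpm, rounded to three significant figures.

For an in-line slider-crank, |v_piston| = rω|sinθ|·[1 + r cosθ/√(L² − r² sin²θ)].
With r = 0.0844 m, L = 0.3399 m, θ = 123.2°: the bracketed kinematic factor |dx/dθ| = 0.060806 m.
ω = v/|dx/dθ| = 0.63/0.060806 = 10.361 rad/s.
N = 60ω/(2π) = 98.938 rpm.

98.9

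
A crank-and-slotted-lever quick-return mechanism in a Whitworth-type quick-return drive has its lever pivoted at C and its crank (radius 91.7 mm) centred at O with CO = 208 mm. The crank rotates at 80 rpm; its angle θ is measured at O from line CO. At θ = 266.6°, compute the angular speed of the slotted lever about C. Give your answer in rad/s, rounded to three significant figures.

1.23

ω = 8.378 rad/s (from 80 rpm).
Crank pin A relative to C: A = (d + r cosθ, r sinθ); lever angle φ = atan2(r sinθ, d + r cosθ).
Differentiating tanφ: φ̇ = rω(d cosθ + r)/(d² + r² + 2dr cosθ).
d² + r² + 2dr cosθ = |CA|² = 0.0494105 m²;  d cosθ + r = +0.079364 m.
|ω_lever| = |0.0917·8.378·+0.079364| / 0.0494105 = 1.2339 rad/s.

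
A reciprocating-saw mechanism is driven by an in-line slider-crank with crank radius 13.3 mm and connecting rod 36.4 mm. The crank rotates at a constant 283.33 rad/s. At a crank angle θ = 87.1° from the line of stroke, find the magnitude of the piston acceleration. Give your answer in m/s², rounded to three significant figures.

ω = 283.3 rad/s
x(θ) = r cosθ + √(L² − r² sin²θ); with ω constant, a = ω²·d²x/dθ².
d²x/dθ² = −r cosθ − r²(cos2θ)/√u − r⁴ sin²2θ/(4u^{3/2}),  u = L² − r² sin²θ = 0.00114852 m².
Substituting r = 0.0133 m, L = 0.0364 m, θ = 87.1°: d²x/dθ² = +0.0045179 m.
a = ω²·d²x/dθ² = (283.3)²·(+0.0045179) = +362.68 m/s²;  |a| = 362.68 m/s².

363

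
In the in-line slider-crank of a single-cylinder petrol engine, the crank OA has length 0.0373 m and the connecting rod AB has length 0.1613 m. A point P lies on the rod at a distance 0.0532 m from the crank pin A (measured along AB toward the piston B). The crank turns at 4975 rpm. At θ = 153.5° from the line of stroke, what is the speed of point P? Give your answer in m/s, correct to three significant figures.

ω = 521 rad/s.  Crank-pin speed |V_A| = rω = 19.433 m/s, perpendicular to OA.
Rod angle: sinφ = −(r/L) sinθ ⇒ φ = -5.922°; ω_rod = −rω cosθ/√(L²−r²sin²θ) = +108.4 rad/s.
V_P = V_A + ω_rod × AP, with AP = 0.0532 m along the rod.
Components: V_Px = −rω sinθ − a·ω_rod·sinφ = -8.0758 m/s;  V_Py = rω cosθ + a·ω_rod·cosφ = -11.655 m/s.
|V_P| = √(V_Px² + V_Py²) = 14.179 m/s.

14.2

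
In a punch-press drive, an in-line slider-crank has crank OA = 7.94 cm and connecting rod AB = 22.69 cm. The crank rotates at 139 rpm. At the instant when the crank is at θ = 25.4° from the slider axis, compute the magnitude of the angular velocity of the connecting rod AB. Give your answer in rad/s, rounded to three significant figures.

4.65

ω = 14.56 rad/s (converted from 139 rpm).
The rod makes angle φ with the slider axis where L sinφ = r sinθ; differentiating, L cosφ·φ̇ = r ω cosθ.
L cosφ = √(L² − r² sin²θ) = 0.22433 m.
|ω_rod| = r ω |cosθ| / √(L² − r² sin²θ) = 0.0794·14.56·0.90334/0.22433 = 4.654 rad/s.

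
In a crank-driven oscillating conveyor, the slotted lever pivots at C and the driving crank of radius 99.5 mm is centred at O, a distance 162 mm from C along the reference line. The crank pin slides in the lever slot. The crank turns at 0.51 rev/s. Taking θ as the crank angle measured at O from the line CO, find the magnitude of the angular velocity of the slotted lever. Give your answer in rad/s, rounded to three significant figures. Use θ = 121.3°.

0.252

ω = 3.204 rad/s (from 0.51 rev/s).
Crank pin A relative to C: A = (d + r cosθ, r sinθ); lever angle φ = atan2(r sinθ, d + r cosθ).
Differentiating tanφ: φ̇ = rω(d cosθ + r)/(d² + r² + 2dr cosθ).
d² + r² + 2dr cosθ = |CA|² = 0.019396 m²;  d cosθ + r = +0.015338 m.
|ω_lever| = |0.0995·3.204·+0.015338| / 0.019396 = 0.25213 rad/s.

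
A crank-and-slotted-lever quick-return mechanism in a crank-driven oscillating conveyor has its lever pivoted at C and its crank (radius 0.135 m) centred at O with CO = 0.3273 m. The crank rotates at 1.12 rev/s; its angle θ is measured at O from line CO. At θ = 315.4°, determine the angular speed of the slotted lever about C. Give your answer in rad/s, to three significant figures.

1.86

ω = 7.037 rad/s (from 1.12 rev/s).
Crank pin A relative to C: A = (d + r cosθ, r sinθ); lever angle φ = atan2(r sinθ, d + r cosθ).
Differentiating tanφ: φ̇ = rω(d cosθ + r)/(d² + r² + 2dr cosθ).
d² + r² + 2dr cosθ = |CA|² = 0.188273 m²;  d cosθ + r = +0.36805 m.
|ω_lever| = |0.135·7.037·+0.36805| / 0.188273 = 1.8571 rad/s.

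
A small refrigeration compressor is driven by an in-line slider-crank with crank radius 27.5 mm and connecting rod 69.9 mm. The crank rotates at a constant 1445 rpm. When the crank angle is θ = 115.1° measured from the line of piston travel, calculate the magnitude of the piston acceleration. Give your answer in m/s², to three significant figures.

ω = 2π·1445/60 = 151.3 rad/s
x(θ) = r cosθ + √(L² − r² sin²θ); with ω constant, a = ω²·d²x/dθ².
d²x/dθ² = −r cosθ − r²(cos2θ)/√u − r⁴ sin²2θ/(4u^{3/2}),  u = L² − r² sin²θ = 0.00426584 m².
Substituting r = 0.0275 m, L = 0.0699 m, θ = 115.1°: d²x/dθ² = +0.018774 m.
a = ω²·d²x/dθ² = (151.3)²·(+0.018774) = +429.89 m/s²;  |a| = 429.89 m/s².

430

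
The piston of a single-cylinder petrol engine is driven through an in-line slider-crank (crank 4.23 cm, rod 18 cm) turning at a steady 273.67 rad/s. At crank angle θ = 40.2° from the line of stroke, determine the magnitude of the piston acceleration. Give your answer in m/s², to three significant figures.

2560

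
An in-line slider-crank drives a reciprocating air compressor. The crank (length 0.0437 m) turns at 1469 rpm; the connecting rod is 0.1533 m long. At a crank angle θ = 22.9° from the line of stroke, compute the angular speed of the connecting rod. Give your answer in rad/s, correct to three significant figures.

ω = 153.8 rad/s (converted from 1469 rpm).
The rod makes angle φ with the slider axis where L sinφ = r sinθ; differentiating, L cosφ·φ̇ = r ω cosθ.
L cosφ = √(L² − r² sin²θ) = 0.15235 m.
|ω_rod| = r ω |cosθ| / √(L² − r² sin²θ) = 0.0437·153.8·0.92119/0.15235 = 40.647 rad/s.

40.6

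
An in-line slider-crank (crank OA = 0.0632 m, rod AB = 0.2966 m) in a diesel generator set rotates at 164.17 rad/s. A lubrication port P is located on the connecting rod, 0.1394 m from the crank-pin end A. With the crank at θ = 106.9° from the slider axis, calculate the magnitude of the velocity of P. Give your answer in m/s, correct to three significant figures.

9.76

ω = 164.2 rad/s.  Crank-pin speed |V_A| = rω = 10.376 m/s, perpendicular to OA.
Rod angle: sinφ = −(r/L) sinθ ⇒ φ = -11.764°; ω_rod = −rω cosθ/√(L²−r²sin²θ) = +10.387 rad/s.
V_P = V_A + ω_rod × AP, with AP = 0.1394 m along the rod.
Components: V_Px = −rω sinθ − a·ω_rod·sinφ = -9.6322 m/s;  V_Py = rω cosθ + a·ω_rod·cosφ = -1.5986 m/s.
|V_P| = √(V_Px² + V_Py²) = 9.764 m/s.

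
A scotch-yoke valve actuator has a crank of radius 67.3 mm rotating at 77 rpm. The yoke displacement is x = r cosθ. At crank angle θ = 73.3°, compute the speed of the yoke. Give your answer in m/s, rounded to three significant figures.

ω = 8.063 rad/s (from 77 rpm).
x = r cosθ ⇒ ẋ = −rω sinθ.
|v| = rω|sinθ| = 0.0673·8.063·|sin 73.3°| = 0.51978 m/s.

0.520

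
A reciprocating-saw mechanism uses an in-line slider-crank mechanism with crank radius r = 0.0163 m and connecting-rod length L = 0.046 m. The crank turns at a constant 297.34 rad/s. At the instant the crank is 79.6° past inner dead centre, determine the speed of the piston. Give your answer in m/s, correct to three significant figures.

5.09

ω = 297.3 rad/s
For an in-line slider-crank, x = r cosθ + √(L² − r² sin²θ), so v = −rω sinθ·[1 + r cosθ/√(L² − r² sin²θ)].
With r = 0.0163 m, L = 0.046 m, θ = 79.6°: √(L² − r² sin²θ) = 0.043116 m.
v = −0.0163·297.3·0.98357·[1 + 0.0163·0.18052/0.043116] = -5.0923 m/s.
|v| = 5.0923 m/s.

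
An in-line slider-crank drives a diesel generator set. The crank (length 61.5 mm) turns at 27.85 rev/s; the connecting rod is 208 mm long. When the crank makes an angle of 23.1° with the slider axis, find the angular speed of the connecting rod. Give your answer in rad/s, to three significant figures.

47.9

ω = 175 rad/s (converted from 27.85 rev/s).
The rod makes angle φ with the slider axis where L sinφ = r sinθ; differentiating, L cosφ·φ̇ = r ω cosθ.
L cosφ = √(L² − r² sin²θ) = 0.2066 m.
|ω_rod| = r ω |cosθ| / √(L² − r² sin²θ) = 0.0615·175·0.91982/0.2066 = 47.914 rad/s.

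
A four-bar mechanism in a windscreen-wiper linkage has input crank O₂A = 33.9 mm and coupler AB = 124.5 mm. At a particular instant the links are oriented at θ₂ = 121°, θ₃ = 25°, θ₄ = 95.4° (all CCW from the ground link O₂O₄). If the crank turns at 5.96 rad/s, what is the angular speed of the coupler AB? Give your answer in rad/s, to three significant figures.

ω₂ = 5.96 rad/s
Differentiating the loop-closure r₂e^{iθ₂}+r₃e^{iθ₃}=r₁+r₄e^{iθ₄} gives r₂ω₂e^{iθ₂}+r₃ω₃e^{iθ₃}=r₄ω₄e^{iθ₄}.
Eliminating the other unknown: ω₃ = r₂ω₂ sin(θ₄−θ₂) / [r₃ sin(θ₃−θ₄)].
Numerator sine = -0.43209; denominator sine = -0.94206.
Result = 0.0339·5.96·(-0.43209) / (0.1245·(-0.94206)) = +0.74434 rad/s; magnitude 0.74434 rad/s.

0.744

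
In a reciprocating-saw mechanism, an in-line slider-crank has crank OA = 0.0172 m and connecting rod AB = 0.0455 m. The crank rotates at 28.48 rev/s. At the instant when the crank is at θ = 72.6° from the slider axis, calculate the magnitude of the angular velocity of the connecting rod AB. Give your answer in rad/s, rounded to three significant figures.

ω = 178.9 rad/s (converted from 28.48 rev/s).
The rod makes angle φ with the slider axis where L sinφ = r sinθ; differentiating, L cosφ·φ̇ = r ω cosθ.
L cosφ = √(L² − r² sin²θ) = 0.042437 m.
|ω_rod| = r ω |cosθ| / √(L² − r² sin²θ) = 0.0172·178.9·0.29904/0.042437 = 21.689 rad/s.

21.7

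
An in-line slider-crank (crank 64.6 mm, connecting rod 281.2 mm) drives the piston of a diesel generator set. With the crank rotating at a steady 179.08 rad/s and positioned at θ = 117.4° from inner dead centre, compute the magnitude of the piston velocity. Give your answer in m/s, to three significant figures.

9.16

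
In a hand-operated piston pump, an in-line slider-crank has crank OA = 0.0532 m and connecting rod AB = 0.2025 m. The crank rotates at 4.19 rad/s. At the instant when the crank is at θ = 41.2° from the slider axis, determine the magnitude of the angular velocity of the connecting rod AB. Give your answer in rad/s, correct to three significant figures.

0.841

ω = 4.19 rad/s
The rod makes angle φ with the slider axis where L sinφ = r sinθ; differentiating, L cosφ·φ̇ = r ω cosθ.
L cosφ = √(L² − r² sin²θ) = 0.19944 m.
|ω_rod| = r ω |cosθ| / √(L² − r² sin²θ) = 0.0532·4.19·0.75241/0.19944 = 0.84093 rad/s.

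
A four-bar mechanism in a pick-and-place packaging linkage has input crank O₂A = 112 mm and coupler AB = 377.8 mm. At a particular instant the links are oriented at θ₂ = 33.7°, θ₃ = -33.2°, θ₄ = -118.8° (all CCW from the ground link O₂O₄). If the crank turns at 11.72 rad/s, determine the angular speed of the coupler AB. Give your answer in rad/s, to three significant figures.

ω₂ = 11.72 rad/s
Differentiating the loop-closure r₂e^{iθ₂}+r₃e^{iθ₃}=r₁+r₄e^{iθ₄} gives r₂ω₂e^{iθ₂}+r₃ω₃e^{iθ₃}=r₄ω₄e^{iθ₄}.
Eliminating the other unknown: ω₃ = r₂ω₂ sin(θ₄−θ₂) / [r₃ sin(θ₃−θ₄)].
Numerator sine = -0.46175; denominator sine = +0.99705.
Result = 0.112·11.72·(-0.46175) / (0.3778·(+0.99705)) = -1.6091 rad/s; magnitude 1.6091 rad/s.

1.61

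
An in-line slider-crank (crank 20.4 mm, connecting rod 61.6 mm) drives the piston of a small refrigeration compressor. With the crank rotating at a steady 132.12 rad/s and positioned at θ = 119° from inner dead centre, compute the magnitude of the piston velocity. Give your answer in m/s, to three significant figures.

1.96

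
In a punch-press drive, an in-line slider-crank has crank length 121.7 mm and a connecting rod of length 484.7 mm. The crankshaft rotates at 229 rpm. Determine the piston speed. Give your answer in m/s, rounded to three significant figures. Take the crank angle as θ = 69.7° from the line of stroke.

ω = 2π·229/60 = 23.98 rad/s
For an in-line slider-crank, x = r cosθ + √(L² − r² sin²θ), so v = −rω sinθ·[1 + r cosθ/√(L² − r² sin²θ)].
With r = 0.1217 m, L = 0.4847 m, θ = 69.7°: √(L² − r² sin²θ) = 0.47107 m.
v = −0.1217·23.98·0.93789·[1 + 0.1217·0.34694/0.47107] = -2.9825 m/s.
|v| = 2.9825 m/s.

2.98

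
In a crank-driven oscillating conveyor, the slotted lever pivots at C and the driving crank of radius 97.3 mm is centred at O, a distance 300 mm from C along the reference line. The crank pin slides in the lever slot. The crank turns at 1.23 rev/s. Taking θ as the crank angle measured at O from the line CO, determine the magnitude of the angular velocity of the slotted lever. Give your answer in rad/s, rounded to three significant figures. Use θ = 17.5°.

ω = 7.728 rad/s (from 1.23 rev/s).
Crank pin A relative to C: A = (d + r cosθ, r sinθ); lever angle φ = atan2(r sinθ, d + r cosθ).
Differentiating tanφ: φ̇ = rω(d cosθ + r)/(d² + r² + 2dr cosθ).
d² + r² + 2dr cosθ = |CA|² = 0.155145 m²;  d cosθ + r = +0.38342 m.
|ω_lever| = |0.0973·7.728·+0.38342| / 0.155145 = 1.8584 rad/s.

1.86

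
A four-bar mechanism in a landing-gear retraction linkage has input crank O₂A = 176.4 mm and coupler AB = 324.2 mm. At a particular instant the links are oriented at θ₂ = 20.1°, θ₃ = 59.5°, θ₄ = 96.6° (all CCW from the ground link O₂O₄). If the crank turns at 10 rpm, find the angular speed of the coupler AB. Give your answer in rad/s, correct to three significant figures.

ω₂ = 1.047 rad/s (from 10 rpm).
Differentiating the loop-closure r₂e^{iθ₂}+r₃e^{iθ₃}=r₁+r₄e^{iθ₄} gives r₂ω₂e^{iθ₂}+r₃ω₃e^{iθ₃}=r₄ω₄e^{iθ₄}.
Eliminating the other unknown: ω₃ = r₂ω₂ sin(θ₄−θ₂) / [r₃ sin(θ₃−θ₄)].
Numerator sine = +0.97237; denominator sine = -0.60321.
Result = 0.1764·1.047·(+0.97237) / (0.3242·(-0.60321)) = -0.9185 rad/s; magnitude 0.9185 rad/s.

0.918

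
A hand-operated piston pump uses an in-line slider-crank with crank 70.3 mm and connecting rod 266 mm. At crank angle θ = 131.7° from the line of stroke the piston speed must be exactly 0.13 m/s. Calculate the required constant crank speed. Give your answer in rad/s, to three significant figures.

3.02

For an in-line slider-crank, |v_piston| = rω|sinθ|·[1 + r cosθ/√(L² − r² sin²θ)].
With r = 0.0703 m, L = 0.266 m, θ = 131.7°: the bracketed kinematic factor |dx/dθ| = 0.043076 m.
ω = v/|dx/dθ| = 0.13/0.043076 = 3.018 rad/s.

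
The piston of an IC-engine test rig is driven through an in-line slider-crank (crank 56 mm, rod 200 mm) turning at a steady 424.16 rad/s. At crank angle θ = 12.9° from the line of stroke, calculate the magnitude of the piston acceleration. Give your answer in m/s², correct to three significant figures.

ω = 424.2 rad/s
x(θ) = r cosθ + √(L² − r² sin²θ); with ω constant, a = ω²·d²x/dθ².
d²x/dθ² = −r cosθ − r²(cos2θ)/√u − r⁴ sin²2θ/(4u^{3/2}),  u = L² − r² sin²θ = 0.0398437 m².
Substituting r = 0.056 m, L = 0.2 m, θ = 12.9°: d²x/dθ² = -0.06879 m.
a = ω²·d²x/dθ² = (424.2)²·(-0.06879) = -12376 m/s²;  |a| = 12376 m/s².

12400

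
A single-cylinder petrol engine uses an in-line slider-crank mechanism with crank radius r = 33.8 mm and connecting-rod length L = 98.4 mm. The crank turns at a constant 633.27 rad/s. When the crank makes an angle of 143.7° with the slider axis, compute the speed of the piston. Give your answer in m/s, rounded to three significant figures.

9.09

ω = 633.3 rad/s
For an in-line slider-crank, x = r cosθ + √(L² − r² sin²θ), so v = −rω sinθ·[1 + r cosθ/√(L² − r² sin²θ)].
With r = 0.0338 m, L = 0.0984 m, θ = 143.7°: √(L² − r² sin²θ) = 0.096344 m.
v = −0.0338·633.3·0.59201·[1 + 0.0338·-0.80593/0.096344] = -9.0889 m/s.
|v| = 9.0889 m/s.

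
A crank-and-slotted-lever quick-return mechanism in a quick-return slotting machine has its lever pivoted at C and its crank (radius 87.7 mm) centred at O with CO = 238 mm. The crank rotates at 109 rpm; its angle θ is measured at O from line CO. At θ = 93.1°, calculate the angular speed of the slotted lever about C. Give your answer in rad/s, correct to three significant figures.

ω = 11.41 rad/s (from 109 rpm).
Crank pin A relative to C: A = (d + r cosθ, r sinθ); lever angle φ = atan2(r sinθ, d + r cosθ).
Differentiating tanφ: φ̇ = rω(d cosθ + r)/(d² + r² + 2dr cosθ).
d² + r² + 2dr cosθ = |CA|² = 0.0620778 m²;  d cosθ + r = +0.074829 m.
|ω_lever| = |0.0877·11.41·+0.074829| / 0.0620778 = 1.2067 rad/s.

1.21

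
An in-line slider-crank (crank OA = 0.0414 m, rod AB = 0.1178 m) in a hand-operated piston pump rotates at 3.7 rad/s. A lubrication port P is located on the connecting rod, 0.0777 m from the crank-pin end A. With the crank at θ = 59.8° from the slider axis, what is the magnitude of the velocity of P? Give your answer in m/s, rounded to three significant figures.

ω = 3.7 rad/s.  Crank-pin speed |V_A| = rω = 0.15318 m/s, perpendicular to OA.
Rod angle: sinφ = −(r/L) sinθ ⇒ φ = -17.683°; ω_rod = −rω cosθ/√(L²−r²sin²θ) = -0.68653 rad/s.
V_P = V_A + ω_rod × AP, with AP = 0.0777 m along the rod.
Components: V_Px = −rω sinθ − a·ω_rod·sinφ = -0.14859 m/s;  V_Py = rω cosθ + a·ω_rod·cosφ = +0.026229 m/s.
|V_P| = √(V_Px² + V_Py²) = 0.15089 m/s.

0.151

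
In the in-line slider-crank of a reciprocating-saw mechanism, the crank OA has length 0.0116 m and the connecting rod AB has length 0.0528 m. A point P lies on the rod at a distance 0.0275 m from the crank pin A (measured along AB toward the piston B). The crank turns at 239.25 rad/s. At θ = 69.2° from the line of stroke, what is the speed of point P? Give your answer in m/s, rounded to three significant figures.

2.74

ω = 239.2 rad/s.  Crank-pin speed |V_A| = rω = 2.7753 m/s, perpendicular to OA.
Rod angle: sinφ = −(r/L) sinθ ⇒ φ = -11.852°; ω_rod = −rω cosθ/√(L²−r²sin²θ) = -19.072 rad/s.
V_P = V_A + ω_rod × AP, with AP = 0.0275 m along the rod.
Components: V_Px = −rω sinθ − a·ω_rod·sinφ = -2.7021 m/s;  V_Py = rω cosθ + a·ω_rod·cosφ = +0.47223 m/s.
|V_P| = √(V_Px² + V_Py²) = 2.7431 m/s.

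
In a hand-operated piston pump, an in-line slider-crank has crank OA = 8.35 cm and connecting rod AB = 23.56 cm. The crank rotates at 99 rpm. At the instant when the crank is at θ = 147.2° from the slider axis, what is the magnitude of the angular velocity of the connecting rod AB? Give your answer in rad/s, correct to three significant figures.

ω = 10.37 rad/s (converted from 99 rpm).
The rod makes angle φ with the slider axis where L sinφ = r sinθ; differentiating, L cosφ·φ̇ = r ω cosθ.
L cosφ = √(L² − r² sin²θ) = 0.23122 m.
|ω_rod| = r ω |cosθ| / √(L² − r² sin²θ) = 0.0835·10.37·0.84057/0.23122 = 3.147 rad/s.

3.15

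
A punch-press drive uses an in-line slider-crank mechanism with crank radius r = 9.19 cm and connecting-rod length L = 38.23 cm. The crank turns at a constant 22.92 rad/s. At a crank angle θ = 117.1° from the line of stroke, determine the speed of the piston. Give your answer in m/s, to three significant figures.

ω = 22.92 rad/s
For an in-line slider-crank, x = r cosθ + √(L² − r² sin²θ), so v = −rω sinθ·[1 + r cosθ/√(L² − r² sin²θ)].
With r = 0.0919 m, L = 0.3823 m, θ = 117.1°: √(L² − r² sin²θ) = 0.37344 m.
v = −0.0919·22.92·0.89021·[1 + 0.0919·-0.45554/0.37344] = -1.6649 m/s.
|v| = 1.6649 m/s.

1.66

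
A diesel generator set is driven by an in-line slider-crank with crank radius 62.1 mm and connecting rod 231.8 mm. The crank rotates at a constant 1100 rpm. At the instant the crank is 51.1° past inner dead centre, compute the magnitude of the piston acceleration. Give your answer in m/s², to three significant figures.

474

ω = 2π·1100/60 = 115.2 rad/s
x(θ) = r cosθ + √(L² − r² sin²θ); with ω constant, a = ω²·d²x/dθ².
d²x/dθ² = −r cosθ − r²(cos2θ)/√u − r⁴ sin²2θ/(4u^{3/2}),  u = L² − r² sin²θ = 0.0513956 m².
Substituting r = 0.0621 m, L = 0.2318 m, θ = 51.1°: d²x/dθ² = -0.035707 m.
a = ω²·d²x/dθ² = (115.2)²·(-0.035707) = -473.8 m/s²;  |a| = 473.8 m/s².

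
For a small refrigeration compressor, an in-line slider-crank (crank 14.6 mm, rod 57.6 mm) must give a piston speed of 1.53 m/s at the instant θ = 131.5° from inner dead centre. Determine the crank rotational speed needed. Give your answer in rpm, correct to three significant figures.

For an in-line slider-crank, |v_piston| = rω|sinθ|·[1 + r cosθ/√(L² − r² sin²θ)].
With r = 0.0146 m, L = 0.0576 m, θ = 131.5°: the bracketed kinematic factor |dx/dθ| = 0.0090642 m.
ω = v/|dx/dθ| = 1.53/0.0090642 = 168.8 rad/s.
N = 60ω/(2π) = 1611.9 rpm.

1610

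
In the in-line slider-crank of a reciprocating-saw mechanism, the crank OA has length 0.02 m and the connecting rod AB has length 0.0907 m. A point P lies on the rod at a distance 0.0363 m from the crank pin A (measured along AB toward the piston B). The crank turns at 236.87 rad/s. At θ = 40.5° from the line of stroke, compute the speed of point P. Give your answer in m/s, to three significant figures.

ω = 236.9 rad/s.  Crank-pin speed |V_A| = rω = 4.7374 m/s, perpendicular to OA.
Rod angle: sinφ = −(r/L) sinθ ⇒ φ = -8.234°; ω_rod = −rω cosθ/√(L²−r²sin²θ) = -40.131 rad/s.
V_P = V_A + ω_rod × AP, with AP = 0.0363 m along the rod.
Components: V_Px = −rω sinθ − a·ω_rod·sinφ = -3.2853 m/s;  V_Py = rω cosθ + a·ω_rod·cosφ = +2.1606 m/s.
|V_P| = √(V_Px² + V_Py²) = 3.9321 m/s.

3.93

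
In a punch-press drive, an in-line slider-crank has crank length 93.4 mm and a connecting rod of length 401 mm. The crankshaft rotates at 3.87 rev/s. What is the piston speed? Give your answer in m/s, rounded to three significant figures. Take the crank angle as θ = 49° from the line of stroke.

ω = 2π·3.87 = 24.32 rad/s
For an in-line slider-crank, x = r cosθ + √(L² − r² sin²θ), so v = −rω sinθ·[1 + r cosθ/√(L² − r² sin²θ)].
With r = 0.0934 m, L = 0.401 m, θ = 49°: √(L² − r² sin²θ) = 0.39476 m.
v = −0.0934·24.32·0.75471·[1 + 0.0934·0.65606/0.39476] = -1.9801 m/s.
|v| = 1.9801 m/s.

1.98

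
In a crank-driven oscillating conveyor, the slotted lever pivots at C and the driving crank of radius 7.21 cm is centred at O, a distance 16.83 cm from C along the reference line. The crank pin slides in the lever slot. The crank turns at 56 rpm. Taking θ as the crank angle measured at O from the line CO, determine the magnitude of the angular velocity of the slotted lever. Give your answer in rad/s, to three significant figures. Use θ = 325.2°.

ω = 5.864 rad/s (from 56 rpm).
Crank pin A relative to C: A = (d + r cosθ, r sinθ); lever angle φ = atan2(r sinθ, d + r cosθ).
Differentiating tanφ: φ̇ = rω(d cosθ + r)/(d² + r² + 2dr cosθ).
d² + r² + 2dr cosθ = |CA|² = 0.0534517 m²;  d cosθ + r = +0.2103 m.
|ω_lever| = |0.0721·5.864·+0.2103| / 0.0534517 = 1.6635 rad/s.

1.66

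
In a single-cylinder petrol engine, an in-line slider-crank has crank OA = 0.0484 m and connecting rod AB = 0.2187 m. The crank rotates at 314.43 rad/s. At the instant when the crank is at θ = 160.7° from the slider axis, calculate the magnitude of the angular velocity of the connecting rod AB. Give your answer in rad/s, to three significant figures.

ω = 314.4 rad/s
The rod makes angle φ with the slider axis where L sinφ = r sinθ; differentiating, L cosφ·φ̇ = r ω cosθ.
L cosφ = √(L² − r² sin²θ) = 0.21811 m.
|ω_rod| = r ω |cosθ| / √(L² − r² sin²θ) = 0.0484·314.4·0.94380/0.21811 = 65.852 rad/s.

65.9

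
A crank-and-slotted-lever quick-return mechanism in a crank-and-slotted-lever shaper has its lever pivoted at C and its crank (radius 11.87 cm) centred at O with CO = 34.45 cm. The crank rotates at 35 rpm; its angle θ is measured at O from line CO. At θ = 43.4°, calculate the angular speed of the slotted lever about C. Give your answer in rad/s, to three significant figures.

0.835

ω = 3.665 rad/s (from 35 rpm).
Crank pin A relative to C: A = (d + r cosθ, r sinθ); lever angle φ = atan2(r sinθ, d + r cosθ).
Differentiating tanφ: φ̇ = rω(d cosθ + r)/(d² + r² + 2dr cosθ).
d² + r² + 2dr cosθ = |CA|² = 0.192192 m²;  d cosθ + r = +0.369 m.
|ω_lever| = |0.1187·3.665·+0.369| / 0.192192 = 0.8353 rad/s.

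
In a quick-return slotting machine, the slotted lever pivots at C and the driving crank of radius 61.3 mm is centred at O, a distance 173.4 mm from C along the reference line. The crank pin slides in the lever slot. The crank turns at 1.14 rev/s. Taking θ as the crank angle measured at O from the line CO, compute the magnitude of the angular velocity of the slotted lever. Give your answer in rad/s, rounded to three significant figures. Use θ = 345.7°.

ω = 7.163 rad/s (from 1.14 rev/s).
Crank pin A relative to C: A = (d + r cosθ, r sinθ); lever angle φ = atan2(r sinθ, d + r cosθ).
Differentiating tanφ: φ̇ = rω(d cosθ + r)/(d² + r² + 2dr cosθ).
d² + r² + 2dr cosθ = |CA|² = 0.0544254 m²;  d cosθ + r = +0.22933 m.
|ω_lever| = |0.0613·7.163·+0.22933| / 0.0544254 = 1.8501 rad/s.

1.85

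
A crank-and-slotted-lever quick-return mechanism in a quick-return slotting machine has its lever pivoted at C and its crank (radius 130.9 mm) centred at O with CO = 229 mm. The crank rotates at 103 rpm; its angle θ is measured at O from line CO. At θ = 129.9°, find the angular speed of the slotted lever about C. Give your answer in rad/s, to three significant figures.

ω = 10.79 rad/s (from 103 rpm).
Crank pin A relative to C: A = (d + r cosθ, r sinθ); lever angle φ = atan2(r sinθ, d + r cosθ).
Differentiating tanφ: φ̇ = rω(d cosθ + r)/(d² + r² + 2dr cosθ).
d² + r² + 2dr cosθ = |CA|² = 0.0311195 m²;  d cosθ + r = -0.015992 m.
|ω_lever| = |0.1309·10.79·-0.015992| / 0.0311195 = 0.72556 rad/s.

0.726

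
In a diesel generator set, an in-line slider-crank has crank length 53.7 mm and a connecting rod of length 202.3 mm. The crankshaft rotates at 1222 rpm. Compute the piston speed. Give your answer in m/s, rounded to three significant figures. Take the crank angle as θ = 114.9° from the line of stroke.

ω = 2π·1222/60 = 128 rad/s
For an in-line slider-crank, x = r cosθ + √(L² − r² sin²θ), so v = −rω sinθ·[1 + r cosθ/√(L² − r² sin²θ)].
With r = 0.0537 m, L = 0.2023 m, θ = 114.9°: √(L² − r² sin²θ) = 0.19635 m.
v = −0.0537·128·0.90704·[1 + 0.0537·-0.42104/0.19635] = -5.5153 m/s.
|v| = 5.5153 m/s.

5.52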